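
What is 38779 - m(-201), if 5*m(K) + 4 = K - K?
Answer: 193899/5 ≈ 38780.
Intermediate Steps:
m(K) = -4/5 (m(K) = -4/5 + (K - K)/5 = -4/5 + (1/5)*0 = -4/5 + 0 = -4/5)
38779 - m(-201) = 38779 - 1*(-4/5) = 38779 + 4/5 = 193899/5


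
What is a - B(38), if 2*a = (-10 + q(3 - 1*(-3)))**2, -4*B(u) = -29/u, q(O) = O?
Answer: 1187/152 ≈ 7.8092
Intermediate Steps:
B(u) = 29/(4*u) (B(u) = -(-29)/(4*u) = 29/(4*u))
a = 8 (a = (-10 + (3 - 1*(-3)))**2/2 = (-10 + (3 + 3))**2/2 = (-10 + 6)**2/2 = (1/2)*(-4)**2 = (1/2)*16 = 8)
a - B(38) = 8 - 29/(4*38) = 8 - 1*29/152 = 8 - 29/152 = 1187/152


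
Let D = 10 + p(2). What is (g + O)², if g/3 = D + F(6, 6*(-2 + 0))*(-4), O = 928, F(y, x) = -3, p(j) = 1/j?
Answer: 3964081/4 ≈ 9.9102e+5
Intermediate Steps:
D = 21/2 (D = 10 + 1/2 = 10 + ½ = 21/2 ≈ 10.500)
g = 135/2 (g = 3*(21/2 - 3*(-4)) = 3*(21/2 + 12) = 3*(45/2) = 135/2 ≈ 67.500)
(g + O)² = (135/2 + 928)² = (1991/2)² = 3964081/4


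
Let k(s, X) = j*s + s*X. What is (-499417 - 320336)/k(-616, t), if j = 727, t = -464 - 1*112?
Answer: 74523/8456 ≈ 8.8130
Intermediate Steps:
t = -576 (t = -464 - 112 = -576)
k(s, X) = 727*s + X*s (k(s, X) = 727*s + s*X = 727*s + X*s)
(-499417 - 320336)/k(-616, t) = (-499417 - 320336)/((-616*(727 - 576))) = -819753/((-616*151)) = -819753/(-93016) = -819753*(-1/93016) = 74523/8456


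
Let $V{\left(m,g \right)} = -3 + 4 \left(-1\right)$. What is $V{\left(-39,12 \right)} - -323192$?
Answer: $323185$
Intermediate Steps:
$V{\left(m,g \right)} = -7$ ($V{\left(m,g \right)} = -3 - 4 = -7$)
$V{\left(-39,12 \right)} - -323192 = -7 - -323192 = -7 + 323192 = 323185$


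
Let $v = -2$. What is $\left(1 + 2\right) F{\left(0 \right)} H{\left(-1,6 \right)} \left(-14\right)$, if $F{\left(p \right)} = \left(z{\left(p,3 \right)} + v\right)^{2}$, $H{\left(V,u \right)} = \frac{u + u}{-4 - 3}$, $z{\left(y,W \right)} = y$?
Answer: $288$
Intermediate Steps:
$H{\left(V,u \right)} = - \frac{2 u}{7}$ ($H{\left(V,u \right)} = \frac{2 u}{-7} = 2 u \left(- \frac{1}{7}\right) = - \frac{2 u}{7}$)
$F{\left(p \right)} = \left(-2 + p\right)^{2}$ ($F{\left(p \right)} = \left(p - 2\right)^{2} = \left(-2 + p\right)^{2}$)
$\left(1 + 2\right) F{\left(0 \right)} H{\left(-1,6 \right)} \left(-14\right) = \left(1 + 2\right) \left(-2 + 0\right)^{2} \left(\left(- \frac{2}{7}\right) 6\right) \left(-14\right) = 3 \left(-2\right)^{2} \left(- \frac{12}{7}\right) \left(-14\right) = 3 \cdot 4 \left(- \frac{12}{7}\right) \left(-14\right) = 12 \left(- \frac{12}{7}\right) \left(-14\right) = \left(- \frac{144}{7}\right) \left(-14\right) = 288$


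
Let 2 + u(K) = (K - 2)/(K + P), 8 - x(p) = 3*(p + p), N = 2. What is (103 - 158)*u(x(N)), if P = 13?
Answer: 440/3 ≈ 146.67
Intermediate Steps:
x(p) = 8 - 6*p (x(p) = 8 - 3*(p + p) = 8 - 3*2*p = 8 - 6*p)
u(K) = -2 + (-2 + K)/(13 + K) (u(K) = -2 + (K - 2)/(K + 13) = -2 + (-2 + K)/(13 + K))
(103 - 158)*u(x(N)) = (103 - 158)*((-28 - (8 - 6*2))/(13 + (8 - 6*2))) = -55*(-28 - (8 - 12))/(13 + (8 - 12)) = -55*(-28 - 1*(-4))/(13 - 4) = -55*(-28 + 4)/9 = -55*(-24)/9 = -55*(-8/3) = 440/3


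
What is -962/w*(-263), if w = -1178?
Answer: -126503/589 ≈ -214.78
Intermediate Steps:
-962/w*(-263) = -962/(-1178)*(-263) = -962*(-1/1178)*(-263) = (481/589)*(-263) = -126503/589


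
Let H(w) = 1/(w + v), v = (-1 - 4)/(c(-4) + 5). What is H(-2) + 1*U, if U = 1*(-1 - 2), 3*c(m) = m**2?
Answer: -262/77 ≈ -3.4026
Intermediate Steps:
c(m) = m**2/3
U = -3 (U = 1*(-3) = -3)
v = -15/31 (v = (-1 - 4)/((1/3)*(-4)**2 + 5) = -5/((1/3)*16 + 5) = -5/(16/3 + 5) = -5/31/3 = -5*3/31 = -15/31 ≈ -0.48387)
H(w) = 1/(-15/31 + w) (H(w) = 1/(w - 15/31) = 1/(-15/31 + w))
H(-2) + 1*U = 31/(-15 + 31*(-2)) + 1*(-3) = 31/(-15 - 62) - 3 = 31/(-77) - 3 = 31*(-1/77) - 3 = -31/77 - 3 = -262/77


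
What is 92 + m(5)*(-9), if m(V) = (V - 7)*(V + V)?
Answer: 272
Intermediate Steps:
m(V) = 2*V*(-7 + V) (m(V) = (-7 + V)*(2*V) = 2*V*(-7 + V))
92 + m(5)*(-9) = 92 + (2*5*(-7 + 5))*(-9) = 92 + (2*5*(-2))*(-9) = 92 - 20*(-9) = 92 + 180 = 272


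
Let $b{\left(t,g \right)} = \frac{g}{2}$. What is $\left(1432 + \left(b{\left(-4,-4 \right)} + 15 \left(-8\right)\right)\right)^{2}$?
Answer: $1716100$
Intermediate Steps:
$b{\left(t,g \right)} = \frac{g}{2}$ ($b{\left(t,g \right)} = g \frac{1}{2} = \frac{g}{2}$)
$\left(1432 + \left(b{\left(-4,-4 \right)} + 15 \left(-8\right)\right)\right)^{2} = \left(1432 + \left(\frac{1}{2} \left(-4\right) + 15 \left(-8\right)\right)\right)^{2} = \left(1432 - 122\right)^{2} = 1310^{2} = 1716100$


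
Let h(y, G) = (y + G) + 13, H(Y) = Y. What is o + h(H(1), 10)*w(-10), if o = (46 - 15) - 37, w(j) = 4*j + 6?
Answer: -822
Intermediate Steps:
w(j) = 6 + 4*j
h(y, G) = 13 + G + y (h(y, G) = (G + y) + 13 = 13 + G + y)
o = -6 (o = 31 - 37 = -6)
o + h(H(1), 10)*w(-10) = -6 + (13 + 10 + 1)*(6 + 4*(-10)) = -6 + 24*(6 - 40) = -6 + 24*(-34) = -6 - 816 = -822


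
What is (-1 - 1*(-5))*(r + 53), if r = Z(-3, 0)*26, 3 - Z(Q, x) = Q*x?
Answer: 524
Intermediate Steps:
Z(Q, x) = 3 - Q*x
r = 78 (r = (3 - 1*(-3)*0)*26 = (3 + 0)*26 = 3*26 = 78)
(-1 - 1*(-5))*(r + 53) = (-1 - 1*(-5))*(78 + 53) = (-1 + 5)*131 = 4*131 = 524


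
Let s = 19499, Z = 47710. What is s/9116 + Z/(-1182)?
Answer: -205938271/5387556 ≈ -38.225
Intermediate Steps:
s/9116 + Z/(-1182) = 19499/9116 + 47710/(-1182) = 19499*(1/9116) + 47710*(-1/1182) = 19499/9116 - 23855/591 = -205938271/5387556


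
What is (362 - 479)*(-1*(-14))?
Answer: -1638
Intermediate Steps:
(362 - 479)*(-1*(-14)) = -117*14 = -1638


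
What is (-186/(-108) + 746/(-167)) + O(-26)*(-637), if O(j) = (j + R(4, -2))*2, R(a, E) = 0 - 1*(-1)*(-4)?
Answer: 114881069/3006 ≈ 38217.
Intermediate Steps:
R(a, E) = -4 (R(a, E) = 0 + 1*(-4) = 0 - 4 = -4)
O(j) = -8 + 2*j (O(j) = (j - 4)*2 = (-4 + j)*2 = -8 + 2*j)
(-186/(-108) + 746/(-167)) + O(-26)*(-637) = (-186/(-108) + 746/(-167)) + (-8 + 2*(-26))*(-637) = (-186*(-1/108) + 746*(-1/167)) + (-8 - 52)*(-637) = (31/18 - 746/167) - 60*(-637) = -8251/3006 + 38220 = 114881069/3006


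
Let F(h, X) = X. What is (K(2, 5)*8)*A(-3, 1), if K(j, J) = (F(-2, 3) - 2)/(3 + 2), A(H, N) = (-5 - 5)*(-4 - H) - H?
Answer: 104/5 ≈ 20.800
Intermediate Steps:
A(H, N) = 40 + 9*H (A(H, N) = -10*(-4 - H) - H = (40 + 10*H) - H = 40 + 9*H)
K(j, J) = ⅕ (K(j, J) = (3 - 2)/(3 + 2) = 1/5 = 1*(⅕) = ⅕)
(K(2, 5)*8)*A(-3, 1) = ((⅕)*8)*(40 + 9*(-3)) = 8*(40 - 27)/5 = (8/5)*13 = 104/5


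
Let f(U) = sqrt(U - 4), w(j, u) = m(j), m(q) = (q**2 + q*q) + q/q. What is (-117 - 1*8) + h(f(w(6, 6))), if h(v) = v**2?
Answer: -56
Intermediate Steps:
m(q) = 1 + 2*q**2 (m(q) = (q**2 + q**2) + 1 = 2*q**2 + 1 = 1 + 2*q**2)
w(j, u) = 1 + 2*j**2
f(U) = sqrt(-4 + U)
(-117 - 1*8) + h(f(w(6, 6))) = (-117 - 1*8) + (sqrt(-4 + (1 + 2*6**2)))**2 = (-117 - 8) + (sqrt(-4 + (1 + 2*36)))**2 = -125 + (sqrt(-4 + (1 + 72)))**2 = -125 + (sqrt(-4 + 73))**2 = -125 + (sqrt(69))**2 = -125 + 69 = -56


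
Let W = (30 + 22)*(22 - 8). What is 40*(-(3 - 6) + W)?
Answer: 29240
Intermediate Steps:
W = 728 (W = 52*14 = 728)
40*(-(3 - 6) + W) = 40*(-(3 - 6) + 728) = 40*(-1*(-3) + 728) = 40*(3 + 728) = 40*731 = 29240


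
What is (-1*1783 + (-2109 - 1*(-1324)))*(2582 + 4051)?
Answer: -17033544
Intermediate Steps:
(-1*1783 + (-2109 - 1*(-1324)))*(2582 + 4051) = (-1783 + (-2109 + 1324))*6633 = (-1783 - 785)*6633 = -2568*6633 = -17033544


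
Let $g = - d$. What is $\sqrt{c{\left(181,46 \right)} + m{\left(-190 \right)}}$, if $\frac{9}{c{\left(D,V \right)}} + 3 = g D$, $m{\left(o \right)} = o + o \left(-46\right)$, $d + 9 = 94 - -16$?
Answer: $\frac{3 \sqrt{79397351229}}{9142} \approx 92.466$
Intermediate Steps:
$d = 101$ ($d = -9 + \left(94 - -16\right) = -9 + \left(94 + 16\right) = -9 + 110 = 101$)
$m{\left(o \right)} = - 45 o$ ($m{\left(o \right)} = o - 46 o = - 45 o$)
$g = -101$ ($g = \left(-1\right) 101 = -101$)
$c{\left(D,V \right)} = \frac{9}{-3 - 101 D}$
$\sqrt{c{\left(181,46 \right)} + m{\left(-190 \right)}} = \sqrt{- \frac{9}{3 + 101 \cdot 181} - -8550} = \sqrt{- \frac{9}{3 + 18281} + 8550} = \sqrt{- \frac{9}{18284} + 8550} = \sqrt{\frac{156328191}{18284}} = \frac{3 \sqrt{79397351229}}{9142}$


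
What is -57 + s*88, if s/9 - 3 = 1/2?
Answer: 2715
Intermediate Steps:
s = 63/2 (s = 27 + 9/2 = 63/2 ≈ 31.500)
-57 + s*88 = -57 + (63/2)*88 = -57 + 2772 = 2715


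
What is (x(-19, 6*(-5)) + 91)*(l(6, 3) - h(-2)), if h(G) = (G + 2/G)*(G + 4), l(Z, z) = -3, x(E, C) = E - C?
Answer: 306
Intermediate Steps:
h(G) = (4 + G)*(G + 2/G) (h(G) = (G + 2/G)*(4 + G) = (4 + G)*(G + 2/G))
(x(-19, 6*(-5)) + 91)*(l(6, 3) - h(-2)) = ((-19 - 6*(-5)) + 91)*(-3 - (2 + (-2)**2 + 4*(-2) + 8/(-2))) = ((-19 - 1*(-30)) + 91)*(-3 - (2 + 4 - 8 + 8*(-1/2))) = ((-19 + 30) + 91)*(-3 - (2 + 4 - 8 - 4)) = (11 + 91)*(-3 - 1*(-6)) = 102*(-3 + 6) = 102*3 = 306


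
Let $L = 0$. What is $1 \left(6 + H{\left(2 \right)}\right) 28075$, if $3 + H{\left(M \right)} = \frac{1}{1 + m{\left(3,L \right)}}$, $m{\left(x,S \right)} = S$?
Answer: $112300$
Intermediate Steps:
$H{\left(M \right)} = -2$ ($H{\left(M \right)} = -3 + \frac{1}{1 + 0} = -3 + 1^{-1} = -3 + 1 = -2$)
$1 \left(6 + H{\left(2 \right)}\right) 28075 = 1 \left(6 - 2\right) 28075 = 1 \cdot 4 \cdot 28075 = 4 \cdot 28075 = 112300$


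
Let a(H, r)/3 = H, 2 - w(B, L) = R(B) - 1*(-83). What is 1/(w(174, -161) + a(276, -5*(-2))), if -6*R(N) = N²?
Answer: 1/5793 ≈ 0.00017262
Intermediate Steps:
R(N) = -N²/6
w(B, L) = -81 + B²/6 (w(B, L) = 2 - (-B²/6 - 1*(-83)) = 2 - (-B²/6 + 83) = 2 - (83 - B²/6) = 2 + (-83 + B²/6) = -81 + B²/6)
a(H, r) = 3*H
1/(w(174, -161) + a(276, -5*(-2))) = 1/((-81 + (⅙)*174²) + 3*276) = 1/((-81 + (⅙)*30276) + 828) = 1/((-81 + 5046) + 828) = 1/(4965 + 828) = 1/5793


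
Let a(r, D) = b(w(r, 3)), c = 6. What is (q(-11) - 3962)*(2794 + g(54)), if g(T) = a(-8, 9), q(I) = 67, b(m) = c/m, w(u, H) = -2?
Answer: -10870945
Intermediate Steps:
b(m) = 6/m
a(r, D) = -3 (a(r, D) = 6/(-2) = 6*(-½) = -3)
g(T) = -3
(q(-11) - 3962)*(2794 + g(54)) = (67 - 3962)*(2794 - 3) = -3895*2791 = -10870945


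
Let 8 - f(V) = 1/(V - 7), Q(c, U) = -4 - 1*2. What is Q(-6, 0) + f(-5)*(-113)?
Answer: -11033/12 ≈ -919.42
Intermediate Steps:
Q(c, U) = -6 (Q(c, U) = -4 - 2 = -6)
f(V) = 8 - 1/(-7 + V) (f(V) = 8 - 1/(V - 7) = 8 - 1/(-7 + V))
Q(-6, 0) + f(-5)*(-113) = -6 + ((-57 + 8*(-5))/(-7 - 5))*(-113) = -6 + ((-57 - 40)/(-12))*(-113) = -6 - 1/12*(-97)*(-113) = -6 + (97/12)*(-113) = -6 - 10961/12 = -11033/12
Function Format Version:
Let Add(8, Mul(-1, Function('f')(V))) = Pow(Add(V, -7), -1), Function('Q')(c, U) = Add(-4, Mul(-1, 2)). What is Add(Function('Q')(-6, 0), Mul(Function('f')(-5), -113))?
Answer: Rational(-11033, 12) ≈ -919.42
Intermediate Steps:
Function('Q')(c, U) = -6 (Function('Q')(c, U) = Add(-4, -2) = -6)
Function('f')(V) = Add(8, Mul(-1, Pow(Add(-7, V), -1))) (Function('f')(V) = Add(8, Mul(-1, Pow(Add(V, -7), -1))) = Add(8, Mul(-1, Pow(Add(-7, V), -1))))
Add(Function('Q')(-6, 0), Mul(Function('f')(-5), -113)) = Add(-6, Mul(Mul(Pow(Add(-7, -5), -1), Add(-57, Mul(8, -5))), -113)) = Add(-6, Mul(Mul(Pow(-12, -1), Add(-57, -40)), -113)) = Add(-6, Mul(Mul(Rational(-1, 12), -97), -113)) = Add(-6, Mul(Rational(97, 12), -113)) = Add(-6, Rational(-10961, 12)) = Rational(-11033, 12)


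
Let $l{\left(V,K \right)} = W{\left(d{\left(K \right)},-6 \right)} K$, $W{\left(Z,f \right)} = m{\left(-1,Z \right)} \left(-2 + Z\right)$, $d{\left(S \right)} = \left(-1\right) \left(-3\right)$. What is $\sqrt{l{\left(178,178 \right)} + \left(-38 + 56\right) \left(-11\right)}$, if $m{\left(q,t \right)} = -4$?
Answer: $i \sqrt{910} \approx 30.166 i$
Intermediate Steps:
$d{\left(S \right)} = 3$
$W{\left(Z,f \right)} = 8 - 4 Z$ ($W{\left(Z,f \right)} = - 4 \left(-2 + Z\right) = 8 - 4 Z$)
$l{\left(V,K \right)} = - 4 K$ ($l{\left(V,K \right)} = \left(8 - 12\right) K = - 4 K$)
$\sqrt{l{\left(178,178 \right)} + \left(-38 + 56\right) \left(-11\right)} = \sqrt{\left(-4\right) 178 + \left(-38 + 56\right) \left(-11\right)} = \sqrt{-712 + 18 \left(-11\right)} = \sqrt{-712 - 198} = \sqrt{-910} = i \sqrt{910}$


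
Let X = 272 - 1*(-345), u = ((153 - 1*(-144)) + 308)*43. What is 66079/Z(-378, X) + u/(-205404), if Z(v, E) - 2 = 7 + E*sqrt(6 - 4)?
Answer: -141961159699/156373448988 + 40770743*sqrt(2)/761297 ≈ 74.829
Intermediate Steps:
u = 26015 (u = ((153 + 144) + 308)*43 = (297 + 308)*43 = 605*43 = 26015)
X = 617 (X = 272 + 345 = 617)
Z(v, E) = 9 + E*sqrt(2) (Z(v, E) = 2 + (7 + E*sqrt(6 - 4)) = 2 + (7 + E*sqrt(2)) = 9 + E*sqrt(2))
66079/Z(-378, X) + u/(-205404) = 66079/(9 + 617*sqrt(2)) + 26015/(-205404) = 66079/(9 + 617*sqrt(2)) + 26015*(-1/205404) = 66079/(9 + 617*sqrt(2)) - 26015/205404 = -26015/205404 + 66079/(9 + 617*sqrt(2))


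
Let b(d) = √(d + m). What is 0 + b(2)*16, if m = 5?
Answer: 16*√7 ≈ 42.332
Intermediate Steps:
b(d) = √(5 + d) (b(d) = √(d + 5) = √(5 + d))
0 + b(2)*16 = 0 + √(5 + 2)*16 = 0 + √7*16 = 0 + 16*√7 = 16*√7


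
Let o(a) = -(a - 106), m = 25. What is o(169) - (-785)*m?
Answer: 19562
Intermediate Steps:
o(a) = 106 - a (o(a) = -(-106 + a) = 106 - a)
o(169) - (-785)*m = (106 - 1*169) - (-785)*25 = (106 - 169) - 1*(-19625) = -63 + 19625 = 19562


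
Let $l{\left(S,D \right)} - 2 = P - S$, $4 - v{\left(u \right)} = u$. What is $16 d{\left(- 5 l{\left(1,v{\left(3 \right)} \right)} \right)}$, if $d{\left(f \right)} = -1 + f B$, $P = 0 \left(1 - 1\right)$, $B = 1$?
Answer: $-96$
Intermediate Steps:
$P = 0$ ($P = 0 \cdot 0 = 0$)
$v{\left(u \right)} = 4 - u$
$l{\left(S,D \right)} = 2 - S$ ($l{\left(S,D \right)} = 2 + \left(0 - S\right) = 2 - S$)
$d{\left(f \right)} = -1 + f$ ($d{\left(f \right)} = -1 + f 1 = -1 + f$)
$16 d{\left(- 5 l{\left(1,v{\left(3 \right)} \right)} \right)} = 16 \left(-1 - 5 \left(2 - 1\right)\right) = 16 \left(-1 - 5\right) = 16 \left(-6\right) = -96$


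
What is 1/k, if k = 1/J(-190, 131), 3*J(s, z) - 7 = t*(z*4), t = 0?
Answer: 7/3 ≈ 2.3333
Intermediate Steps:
J(s, z) = 7/3 (J(s, z) = 7/3 + (0*(z*4))/3 = 7/3 + (0*(4*z))/3 = 7/3 + (⅓)*0 = 7/3 + 0 = 7/3)
k = 3/7 (k = 1/(7/3) = 3/7 ≈ 0.42857)
1/k = 1/(3/7) = 7/3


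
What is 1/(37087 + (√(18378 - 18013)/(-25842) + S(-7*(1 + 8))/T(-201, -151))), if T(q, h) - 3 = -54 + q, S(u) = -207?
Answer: 66499254830484/2466312488286055597 + 69384*√365/2466312488286055597 ≈ 2.6963e-5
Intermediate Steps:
T(q, h) = -51 + q (T(q, h) = 3 + (-54 + q) = -51 + q)
1/(37087 + (√(18378 - 18013)/(-25842) + S(-7*(1 + 8))/T(-201, -151))) = 1/(37087 + (√(18378 - 18013)/(-25842) - 207/(-51 - 201))) = 1/(37087 + (√365*(-1/25842) - 207/(-252))) = 1/(37087 + (-√365/25842 - 207*(-1/252))) = 1/(37087 + (-√365/25842 + 23/28)) = 1/(37087 + (23/28 - √365/25842)) = 1/(1038459/28 - √365/25842)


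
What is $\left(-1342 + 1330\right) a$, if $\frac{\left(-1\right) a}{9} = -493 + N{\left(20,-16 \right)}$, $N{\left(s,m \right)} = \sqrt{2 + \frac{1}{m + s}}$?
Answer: $-53082$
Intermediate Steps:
$a = \frac{8847}{2}$ ($a = - 9 \left(-493 + \sqrt{\frac{1 + 2 \left(-16\right) + 2 \cdot 20}{-16 + 20}}\right) = - 9 \left(-493 + \sqrt{\frac{1 - 32 + 40}{4}}\right) = - 9 \left(-493 + \sqrt{\frac{1}{4} \cdot 9}\right) = - 9 \left(-493 + \sqrt{\frac{9}{4}}\right) = - 9 \left(-493 + \frac{3}{2}\right) = \left(-9\right) \left(- \frac{983}{2}\right) = \frac{8847}{2} \approx 4423.5$)
$\left(-1342 + 1330\right) a = \left(-1342 + 1330\right) \frac{8847}{2} = \left(-12\right) \frac{8847}{2} = -53082$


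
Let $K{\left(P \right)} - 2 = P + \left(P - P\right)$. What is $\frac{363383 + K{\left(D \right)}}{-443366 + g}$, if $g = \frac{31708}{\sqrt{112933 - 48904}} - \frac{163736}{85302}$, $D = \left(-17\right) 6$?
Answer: $- \frac{446678661650132115209439}{545147923451325041163530} - \frac{249455495028509721 \sqrt{64029}}{272573961725662520581765} \approx -0.8196$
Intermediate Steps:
$D = -102$
$g = - \frac{81868}{42651} + \frac{31708 \sqrt{64029}}{64029}$ ($g = \frac{31708}{\sqrt{64029}} - \frac{81868}{42651} = 31708 \frac{\sqrt{64029}}{64029} - \frac{81868}{42651} = \frac{31708 \sqrt{64029}}{64029} - \frac{81868}{42651} = - \frac{81868}{42651} + \frac{31708 \sqrt{64029}}{64029} \approx 123.39$)
$K{\left(P \right)} = 2 + P$ ($K{\left(P \right)} = 2 + \left(P + \left(P - P\right)\right) = 2 + \left(P + 0\right) = 2 + P$)
$\frac{363383 + K{\left(D \right)}}{-443366 + g} = \frac{363383 + \left(2 - 102\right)}{-443366 - \left(\frac{81868}{42651} - \frac{31708 \sqrt{64029}}{64029}\right)} = \frac{363383 - 100}{- \frac{18910085134}{42651} + \frac{31708 \sqrt{64029}}{64029}} = \frac{363283}{- \frac{18910085134}{42651} + \frac{31708 \sqrt{64029}}{64029}}$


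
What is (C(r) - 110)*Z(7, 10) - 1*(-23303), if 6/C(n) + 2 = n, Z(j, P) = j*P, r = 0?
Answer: 15393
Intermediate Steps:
Z(j, P) = P*j
C(n) = 6/(-2 + n)
(C(r) - 110)*Z(7, 10) - 1*(-23303) = (6/(-2 + 0) - 110)*(10*7) - 1*(-23303) = (6/(-2) - 110)*70 + 23303 = (6*(-1/2) - 110)*70 + 23303 = (-3 - 110)*70 + 23303 = -113*70 + 23303 = -7910 + 23303 = 15393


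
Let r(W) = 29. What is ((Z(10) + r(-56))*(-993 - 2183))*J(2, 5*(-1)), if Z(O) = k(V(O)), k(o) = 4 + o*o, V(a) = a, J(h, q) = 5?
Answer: -2112040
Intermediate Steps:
k(o) = 4 + o**2
Z(O) = 4 + O**2
((Z(10) + r(-56))*(-993 - 2183))*J(2, 5*(-1)) = (((4 + 10**2) + 29)*(-993 - 2183))*5 = (((4 + 100) + 29)*(-3176))*5 = ((104 + 29)*(-3176))*5 = (133*(-3176))*5 = -422408*5 = -2112040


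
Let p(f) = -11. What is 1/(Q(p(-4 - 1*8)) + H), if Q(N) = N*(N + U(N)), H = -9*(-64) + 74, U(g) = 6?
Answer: 1/705 ≈ 0.0014184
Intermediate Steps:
H = 650 (H = 576 + 74 = 650)
Q(N) = N*(6 + N) (Q(N) = N*(N + 6) = N*(6 + N))
1/(Q(p(-4 - 1*8)) + H) = 1/(-11*(6 - 11) + 650) = 1/(-11*(-5) + 650) = 1/(55 + 650) = 1/705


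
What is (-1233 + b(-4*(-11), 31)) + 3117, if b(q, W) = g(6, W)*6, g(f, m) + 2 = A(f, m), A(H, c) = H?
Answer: 1908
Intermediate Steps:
g(f, m) = -2 + f
b(q, W) = 24 (b(q, W) = (-2 + 6)*6 = 4*6 = 24)
(-1233 + b(-4*(-11), 31)) + 3117 = (-1233 + 24) + 3117 = -1209 + 3117 = 1908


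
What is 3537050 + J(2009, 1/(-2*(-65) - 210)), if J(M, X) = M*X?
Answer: 282961991/80 ≈ 3.5370e+6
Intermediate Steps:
3537050 + J(2009, 1/(-2*(-65) - 210)) = 3537050 + 2009/(-2*(-65) - 210) = 3537050 + 2009/(130 - 210) = 3537050 + 2009/(-80) = 3537050 + 2009*(-1/80) = 3537050 - 2009/80 = 282961991/80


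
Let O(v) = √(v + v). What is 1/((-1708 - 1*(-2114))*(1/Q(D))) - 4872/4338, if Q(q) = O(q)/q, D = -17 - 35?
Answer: -812/723 - I*√26/10556 ≈ -1.1231 - 0.00048304*I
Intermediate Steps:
D = -52
O(v) = √2*√v (O(v) = √(2*v) = √2*√v)
Q(q) = √2/√q (Q(q) = (√2*√q)/q = √2/√q)
1/((-1708 - 1*(-2114))*(1/Q(D))) - 4872/4338 = 1/((-1708 - 1*(-2114))*(1/(√2/√(-52)))) - 4872/4338 = 1/((-1708 + 2114)*(1/(√2*(-I*√13/26)))) - 4872*1/4338 = 1/(406*(1/(-I*√26/26))) - 812/723 = 1/(406*((I*√26))) - 812/723 = (-I*√26/26)/406 - 812/723 = -I*√26/10556 - 812/723 = -812/723 - I*√26/10556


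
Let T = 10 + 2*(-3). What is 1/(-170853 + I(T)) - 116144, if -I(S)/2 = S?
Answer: -19844479985/170861 ≈ -1.1614e+5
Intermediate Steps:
T = 4 (T = 10 - 6 = 4)
I(S) = -2*S
1/(-170853 + I(T)) - 116144 = 1/(-170853 - 2*4) - 116144 = 1/(-170853 - 8) - 116144 = 1/(-170861) - 116144 = -1/170861 - 116144 = -19844479985/170861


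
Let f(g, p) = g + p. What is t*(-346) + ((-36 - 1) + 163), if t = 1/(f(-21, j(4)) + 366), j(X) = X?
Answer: 43628/349 ≈ 125.01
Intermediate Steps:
t = 1/349 (t = 1/((-21 + 4) + 366) = 1/(-17 + 366) = 1/349 ≈ 0.0028653)
t*(-346) + ((-36 - 1) + 163) = (1/349)*(-346) + ((-36 - 1) + 163) = -346/349 + (-37 + 163) = -346/349 + 126 = 43628/349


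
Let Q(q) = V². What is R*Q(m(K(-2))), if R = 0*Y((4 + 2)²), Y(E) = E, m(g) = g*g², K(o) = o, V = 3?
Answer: 0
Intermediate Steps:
m(g) = g³
Q(q) = 9 (Q(q) = 3² = 9)
R = 0 (R = 0*(4 + 2)² = 0*6² = 0*36 = 0)
R*Q(m(K(-2))) = 0*9 = 0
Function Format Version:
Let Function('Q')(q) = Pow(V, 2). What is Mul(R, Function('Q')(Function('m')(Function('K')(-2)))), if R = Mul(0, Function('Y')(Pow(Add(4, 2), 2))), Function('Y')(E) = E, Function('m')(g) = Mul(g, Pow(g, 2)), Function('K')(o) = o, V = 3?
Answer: 0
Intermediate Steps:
Function('m')(g) = Pow(g, 3)
Function('Q')(q) = 9 (Function('Q')(q) = Pow(3, 2) = 9)
R = 0 (R = Mul(0, Pow(Add(4, 2), 2)) = Mul(0, Pow(6, 2)) = Mul(0, 36) = 0)
Mul(R, Function('Q')(Function('m')(Function('K')(-2)))) = Mul(0, 9) = 0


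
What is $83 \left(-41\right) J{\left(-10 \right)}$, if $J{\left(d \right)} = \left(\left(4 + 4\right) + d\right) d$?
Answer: $-68060$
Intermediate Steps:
$J{\left(d \right)} = d \left(8 + d\right)$ ($J{\left(d \right)} = \left(8 + d\right) d = d \left(8 + d\right)$)
$83 \left(-41\right) J{\left(-10 \right)} = 83 \left(-41\right) \left(- 10 \left(8 - 10\right)\right) = - 3403 \left(\left(-10\right) \left(-2\right)\right) = \left(-3403\right) 20 = -68060$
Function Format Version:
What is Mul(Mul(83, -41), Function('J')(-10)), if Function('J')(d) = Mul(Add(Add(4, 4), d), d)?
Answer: -68060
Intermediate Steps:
Function('J')(d) = Mul(d, Add(8, d)) (Function('J')(d) = Mul(Add(8, d), d) = Mul(d, Add(8, d)))
Mul(Mul(83, -41), Function('J')(-10)) = Mul(Mul(83, -41), Mul(-10, Add(8, -10))) = Mul(-3403, Mul(-10, -2)) = Mul(-3403, 20) = -68060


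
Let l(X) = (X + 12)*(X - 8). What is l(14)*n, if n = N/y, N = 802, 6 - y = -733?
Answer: 125112/739 ≈ 169.30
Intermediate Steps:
y = 739 (y = 6 - 1*(-733) = 6 + 733 = 739)
l(X) = (-8 + X)*(12 + X) (l(X) = (12 + X)*(-8 + X) = (-8 + X)*(12 + X))
n = 802/739 ≈ 1.0853
l(14)*n = (-96 + 14**2 + 4*14)*(802/739) = (-96 + 196 + 56)*(802/739) = 156*(802/739) = 125112/739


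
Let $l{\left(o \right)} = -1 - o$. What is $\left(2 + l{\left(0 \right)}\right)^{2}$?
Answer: $1$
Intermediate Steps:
$\left(2 + l{\left(0 \right)}\right)^{2} = \left(2 - 1\right)^{2} = 1^{2} = 1$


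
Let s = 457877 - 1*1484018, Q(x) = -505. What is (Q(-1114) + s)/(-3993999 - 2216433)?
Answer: 513323/3105216 ≈ 0.16531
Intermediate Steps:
s = -1026141 (s = 457877 - 1484018 = -1026141)
(Q(-1114) + s)/(-3993999 - 2216433) = (-505 - 1026141)/(-3993999 - 2216433) = -1026646/(-6210432) = -1026646*(-1/6210432) = 513323/3105216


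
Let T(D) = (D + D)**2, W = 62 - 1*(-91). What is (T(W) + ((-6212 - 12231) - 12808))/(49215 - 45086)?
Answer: 62385/4129 ≈ 15.109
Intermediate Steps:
W = 153 (W = 62 + 91 = 153)
T(D) = 4*D**2 (T(D) = (2*D)**2 = 4*D**2)
(T(W) + ((-6212 - 12231) - 12808))/(49215 - 45086) = (4*153**2 + ((-6212 - 12231) - 12808))/(49215 - 45086) = (4*23409 + (-18443 - 12808))/4129 = (93636 - 31251)*(1/4129) = 62385*(1/4129) = 62385/4129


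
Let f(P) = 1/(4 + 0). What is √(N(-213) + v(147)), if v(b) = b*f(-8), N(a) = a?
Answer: I*√705/2 ≈ 13.276*I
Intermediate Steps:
f(P) = ¼ (f(P) = 1/4 = ¼)
v(b) = b/4 (v(b) = b*(¼) = b/4)
√(N(-213) + v(147)) = √(-213 + (¼)*147) = √(-213 + 147/4) = √(-705/4) = I*√705/2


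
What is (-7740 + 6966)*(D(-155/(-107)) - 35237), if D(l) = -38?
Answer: 27302850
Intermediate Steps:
(-7740 + 6966)*(D(-155/(-107)) - 35237) = (-7740 + 6966)*(-38 - 35237) = -774*(-35275) = 27302850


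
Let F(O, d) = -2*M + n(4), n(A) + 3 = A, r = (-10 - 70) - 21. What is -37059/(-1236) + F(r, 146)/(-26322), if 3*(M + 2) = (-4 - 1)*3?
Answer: 54191581/1807444 ≈ 29.982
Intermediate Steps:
r = -101 (r = -80 - 21 = -101)
n(A) = -3 + A
M = -7 (M = -2 + ((-4 - 1)*3)/3 = -2 + (-5*3)/3 = -2 + (⅓)*(-15) = -2 - 5 = -7)
F(O, d) = 15 (F(O, d) = -2*(-7) + (-3 + 4) = 14 + 1 = 15)
-37059/(-1236) + F(r, 146)/(-26322) = -37059/(-1236) + 15/(-26322) = -37059*(-1/1236) + 15*(-1/26322) = 12353/412 - 5/8774 = 54191581/1807444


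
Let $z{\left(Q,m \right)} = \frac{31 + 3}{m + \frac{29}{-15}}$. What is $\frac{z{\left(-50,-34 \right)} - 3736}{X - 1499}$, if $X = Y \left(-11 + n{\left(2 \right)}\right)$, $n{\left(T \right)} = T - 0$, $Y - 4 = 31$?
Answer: $\frac{1007107}{488873} \approx 2.0601$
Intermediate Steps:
$Y = 35$ ($Y = 4 + 31 = 35$)
$n{\left(T \right)} = T$ ($n{\left(T \right)} = T + 0 = T$)
$z{\left(Q,m \right)} = \frac{34}{- \frac{29}{15} + m}$ ($z{\left(Q,m \right)} = \frac{34}{m + 29 \left(- \frac{1}{15}\right)} = \frac{34}{m - \frac{29}{15}} = \frac{34}{- \frac{29}{15} + m}$)
$X = -315$ ($X = 35 \left(-11 + 2\right) = 35 \left(-9\right) = -315$)
$\frac{z{\left(-50,-34 \right)} - 3736}{X - 1499} = \frac{\frac{510}{-29 + 15 \left(-34\right)} - 3736}{-315 - 1499} = \frac{\frac{510}{-29 - 510} - 3736}{-1814} = \left(\frac{510}{-539} - 3736\right) \left(- \frac{1}{1814}\right) = \left(510 \left(- \frac{1}{539}\right) - 3736\right) \left(- \frac{1}{1814}\right) = \left(- \frac{510}{539} - 3736\right) \left(- \frac{1}{1814}\right) = \left(- \frac{2014214}{539}\right) \left(- \frac{1}{1814}\right) = \frac{1007107}{488873}$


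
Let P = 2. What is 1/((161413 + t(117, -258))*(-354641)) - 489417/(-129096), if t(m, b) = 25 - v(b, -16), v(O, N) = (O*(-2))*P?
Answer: 4640206970852581/1223970885996936 ≈ 3.7911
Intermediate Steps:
v(O, N) = -4*O (v(O, N) = (O*(-2))*2 = -2*O*2 = -4*O)
t(m, b) = 25 + 4*b (t(m, b) = 25 - (-4)*b = 25 + 4*b)
1/((161413 + t(117, -258))*(-354641)) - 489417/(-129096) = 1/((161413 + (25 + 4*(-258)))*(-354641)) - 489417/(-129096) = -1/354641/(161413 + (25 - 1032)) - 489417*(-1/129096) = -1/354641/(161413 - 1007) + 163139/43032 = -1/354641/160406 + 163139/43032 = (1/160406)*(-1/354641) + 163139/43032 = -1/56886544246 + 163139/43032 = 4640206970852581/1223970885996936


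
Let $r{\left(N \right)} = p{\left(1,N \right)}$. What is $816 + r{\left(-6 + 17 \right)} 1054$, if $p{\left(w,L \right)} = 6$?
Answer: $7140$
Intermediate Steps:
$r{\left(N \right)} = 6$
$816 + r{\left(-6 + 17 \right)} 1054 = 816 + 6 \cdot 1054 = 816 + 6324 = 7140$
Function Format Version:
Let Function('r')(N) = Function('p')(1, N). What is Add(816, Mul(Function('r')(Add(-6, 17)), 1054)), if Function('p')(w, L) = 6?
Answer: 7140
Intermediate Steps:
Function('r')(N) = 6
Add(816, Mul(Function('r')(Add(-6, 17)), 1054)) = Add(816, Mul(6, 1054)) = Add(816, 6324) = 7140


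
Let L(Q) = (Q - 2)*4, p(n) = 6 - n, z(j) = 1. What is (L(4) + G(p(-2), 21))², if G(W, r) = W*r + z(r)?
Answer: 31329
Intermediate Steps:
L(Q) = -8 + 4*Q (L(Q) = (-2 + Q)*4 = -8 + 4*Q)
G(W, r) = 1 + W*r (G(W, r) = W*r + 1 = 1 + W*r)
(L(4) + G(p(-2), 21))² = ((-8 + 4*4) + (1 + (6 - 1*(-2))*21))² = ((-8 + 16) + (1 + (6 + 2)*21))² = (8 + (1 + 8*21))² = (8 + (1 + 168))² = (8 + 169)² = 177² = 31329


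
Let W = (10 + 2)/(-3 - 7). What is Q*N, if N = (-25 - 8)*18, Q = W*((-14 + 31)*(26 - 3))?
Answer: 1393524/5 ≈ 2.7871e+5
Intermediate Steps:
W = -6/5 (W = 12/(-10) = 12*(-⅒) = -6/5 ≈ -1.2000)
Q = -2346/5 (Q = -6*(-14 + 31)*(26 - 3)/5 = -102*23/5 = -6/5*391 = -2346/5 ≈ -469.20)
N = -594 (N = -33*18 = -594)
Q*N = -2346/5*(-594) = 1393524/5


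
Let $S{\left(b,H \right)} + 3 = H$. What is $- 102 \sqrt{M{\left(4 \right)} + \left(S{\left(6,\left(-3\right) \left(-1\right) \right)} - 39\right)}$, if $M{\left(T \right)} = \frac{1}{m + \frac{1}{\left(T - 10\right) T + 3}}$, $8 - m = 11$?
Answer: $- \frac{51 i \sqrt{2517}}{4} \approx - 639.66 i$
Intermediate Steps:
$S{\left(b,H \right)} = -3 + H$
$m = -3$ ($m = 8 - 11 = -3$)
$M{\left(T \right)} = \frac{1}{-3 + \frac{1}{3 + T \left(-10 + T\right)}}$ ($M{\left(T \right)} = \frac{1}{-3 + \frac{1}{\left(T - 10\right) T + 3}} = \frac{1}{-3 + \frac{1}{\left(-10 + T\right) T + 3}} = \frac{1}{-3 + \frac{1}{T \left(-10 + T\right) + 3}} = \frac{1}{-3 + \frac{1}{3 + T \left(-10 + T\right)}}$)
$- 102 \sqrt{M{\left(4 \right)} + \left(S{\left(6,\left(-3\right) \left(-1\right) \right)} - 39\right)} = - 102 \sqrt{\frac{-3 - 4^{2} + 10 \cdot 4}{8 - 120 + 3 \cdot 4^{2}} - 39} = - 102 \sqrt{\frac{-3 - 16 + 40}{8 - 120 + 3 \cdot 16} + \left(\left(-3 + 3\right) - 39\right)} = - 102 \sqrt{\frac{-3 - 16 + 40}{8 - 120 + 48} + \left(0 - 39\right)} = - 102 \sqrt{\frac{1}{-64} \cdot 21 - 39} = - 102 \sqrt{\left(- \frac{1}{64}\right) 21 - 39} = - 102 \sqrt{- \frac{21}{64} - 39} = - 102 \sqrt{- \frac{2517}{64}} = - 102 \frac{i \sqrt{2517}}{8} = - \frac{51 i \sqrt{2517}}{4}$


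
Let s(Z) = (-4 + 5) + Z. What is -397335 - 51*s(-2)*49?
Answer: -394836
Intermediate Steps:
s(Z) = 1 + Z
-397335 - 51*s(-2)*49 = -397335 - 51*(1 - 2)*49 = -397335 - 51*(-1)*49 = -397335 - (-51)*49 = -397335 - 1*(-2499) = -397335 + 2499 = -394836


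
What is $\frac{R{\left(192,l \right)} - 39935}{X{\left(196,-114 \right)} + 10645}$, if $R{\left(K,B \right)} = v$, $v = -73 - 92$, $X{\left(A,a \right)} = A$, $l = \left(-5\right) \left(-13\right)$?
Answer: $- \frac{40100}{10841} \approx -3.6989$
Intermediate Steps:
$l = 65$
$v = -165$ ($v = -73 - 92 = -165$)
$R{\left(K,B \right)} = -165$
$\frac{R{\left(192,l \right)} - 39935}{X{\left(196,-114 \right)} + 10645} = \frac{-165 - 39935}{196 + 10645} = - \frac{40100}{10841}$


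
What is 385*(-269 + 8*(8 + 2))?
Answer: -72765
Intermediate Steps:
385*(-269 + 8*(8 + 2)) = 385*(-269 + 8*10) = 385*(-269 + 80) = 385*(-189) = -72765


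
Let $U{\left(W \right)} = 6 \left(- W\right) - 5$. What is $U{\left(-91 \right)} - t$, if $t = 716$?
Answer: $-175$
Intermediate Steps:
$U{\left(W \right)} = -5 - 6 W$ ($U{\left(W \right)} = - 6 W - 5 = -5 - 6 W$)
$U{\left(-91 \right)} - t = \left(-5 - -546\right) - 716 = \left(-5 + 546\right) - 716 = 541 - 716 = -175$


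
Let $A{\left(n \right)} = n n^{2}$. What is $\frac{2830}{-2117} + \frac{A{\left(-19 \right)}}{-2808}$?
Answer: $\frac{6573863}{5944536} \approx 1.1059$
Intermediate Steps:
$A{\left(n \right)} = n^{3}$
$\frac{2830}{-2117} + \frac{A{\left(-19 \right)}}{-2808} = \frac{2830}{-2117} + \frac{\left(-19\right)^{3}}{-2808} = 2830 \left(- \frac{1}{2117}\right) - - \frac{6859}{2808} = - \frac{2830}{2117} + \frac{6859}{2808} = \frac{6573863}{5944536}$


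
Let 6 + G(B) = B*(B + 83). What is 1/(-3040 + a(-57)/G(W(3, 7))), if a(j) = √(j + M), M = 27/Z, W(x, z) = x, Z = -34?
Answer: -437584896/1330258083971 - 84*I*√66810/6651290419855 ≈ -0.00032895 - 3.2643e-9*I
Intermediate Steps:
M = -27/34 (M = 27/(-34) = 27*(-1/34) = -27/34 ≈ -0.79412)
G(B) = -6 + B*(83 + B) (G(B) = -6 + B*(B + 83) = -6 + B*(83 + B))
a(j) = √(-27/34 + j) (a(j) = √(j - 27/34) = √(-27/34 + j))
1/(-3040 + a(-57)/G(W(3, 7))) = 1/(-3040 + (√(-918 + 1156*(-57))/34)/(-6 + 3² + 83*3)) = 1/(-3040 + (√(-918 - 65892)/34)/(-6 + 9 + 249)) = 1/(-3040 + (√(-66810)/34)/252) = 1/(-3040 + ((I*√66810)/34)*(1/252)) = 1/(-3040 + (I*√66810/34)*(1/252)) = 1/(-3040 + I*√66810/8568)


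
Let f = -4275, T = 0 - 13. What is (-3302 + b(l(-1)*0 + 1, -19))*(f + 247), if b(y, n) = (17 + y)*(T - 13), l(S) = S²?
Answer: 15185560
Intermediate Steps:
T = -13
b(y, n) = -442 - 26*y (b(y, n) = (17 + y)*(-13 - 13) = (17 + y)*(-26) = -442 - 26*y)
(-3302 + b(l(-1)*0 + 1, -19))*(f + 247) = (-3302 + (-442 - 26*((-1)²*0 + 1)))*(-4275 + 247) = (-3302 + (-442 - 26*(1*0 + 1)))*(-4028) = (-3302 + (-442 - 26*(0 + 1)))*(-4028) = (-3302 + (-442 - 26*1))*(-4028) = (-3302 + (-442 - 26))*(-4028) = (-3302 - 468)*(-4028) = -3770*(-4028) = 15185560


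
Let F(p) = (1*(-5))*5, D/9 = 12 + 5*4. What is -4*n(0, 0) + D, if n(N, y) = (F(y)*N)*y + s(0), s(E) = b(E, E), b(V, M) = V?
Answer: 288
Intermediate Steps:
D = 288 (D = 9*(12 + 5*4) = 9*(12 + 20) = 9*32 = 288)
s(E) = E
F(p) = -25 (F(p) = -5*5 = -25)
n(N, y) = -25*N*y (n(N, y) = (-25*N)*y + 0 = -25*N*y + 0 = -25*N*y)
-4*n(0, 0) + D = -(-100)*0*0 + 288 = -4*0 + 288 = 0 + 288 = 288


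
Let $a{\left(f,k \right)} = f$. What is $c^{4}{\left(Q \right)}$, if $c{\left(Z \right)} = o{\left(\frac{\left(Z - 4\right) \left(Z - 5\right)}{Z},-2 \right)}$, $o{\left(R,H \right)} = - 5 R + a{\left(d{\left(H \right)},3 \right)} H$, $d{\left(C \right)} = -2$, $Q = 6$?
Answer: $\frac{2401}{81} \approx 29.642$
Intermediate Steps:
$o{\left(R,H \right)} = - 5 R - 2 H$
$c{\left(Z \right)} = 4 - \frac{5 \left(-5 + Z\right) \left(-4 + Z\right)}{Z}$ ($c{\left(Z \right)} = - 5 \frac{\left(Z - 4\right) \left(Z - 5\right)}{Z} - -4 = - 5 \frac{\left(-4 + Z\right) \left(-5 + Z\right)}{Z} + 4 = - 5 \frac{\left(-5 + Z\right) \left(-4 + Z\right)}{Z} + 4 = - \frac{5 \left(-5 + Z\right) \left(-4 + Z\right)}{Z} + 4 = 4 - \frac{5 \left(-5 + Z\right) \left(-4 + Z\right)}{Z}$)
$c^{4}{\left(Q \right)} = \left(49 - \frac{100}{6} - 30\right)^{4} = \left(49 - \frac{50}{3} - 30\right)^{4} = \left(\frac{7}{3}\right)^{4} = \frac{2401}{81}$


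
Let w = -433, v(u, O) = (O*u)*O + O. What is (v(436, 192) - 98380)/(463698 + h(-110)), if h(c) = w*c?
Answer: 210191/6728 ≈ 31.241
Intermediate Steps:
v(u, O) = O + u*O² (v(u, O) = u*O² + O = O + u*O²)
h(c) = -433*c
(v(436, 192) - 98380)/(463698 + h(-110)) = (192*(1 + 192*436) - 98380)/(463698 - 433*(-110)) = (192*(1 + 83712) - 98380)/(463698 + 47630) = (192*83713 - 98380)/511328 = (16072896 - 98380)*(1/511328) = 15974516*(1/511328) = 210191/6728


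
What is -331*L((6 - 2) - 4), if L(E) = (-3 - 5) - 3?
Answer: 3641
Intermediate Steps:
L(E) = -11 (L(E) = -8 - 3 = -11)
-331*L((6 - 2) - 4) = -331*(-11) = 3641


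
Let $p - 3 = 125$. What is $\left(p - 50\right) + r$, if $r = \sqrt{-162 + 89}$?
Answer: $78 + i \sqrt{73} \approx 78.0 + 8.544 i$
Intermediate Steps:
$p = 128$ ($p = 3 + 125 = 128$)
$r = i \sqrt{73}$ ($r = \sqrt{-73} = i \sqrt{73} \approx 8.544 i$)
$\left(p - 50\right) + r = \left(128 - 50\right) + i \sqrt{73} = 78 + i \sqrt{73}$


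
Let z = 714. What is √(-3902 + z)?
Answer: 2*I*√797 ≈ 56.462*I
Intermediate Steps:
√(-3902 + z) = √(-3902 + 714) = √(-3188) = 2*I*√797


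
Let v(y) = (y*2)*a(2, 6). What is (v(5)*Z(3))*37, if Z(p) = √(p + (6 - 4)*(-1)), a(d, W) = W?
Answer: 2220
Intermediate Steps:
Z(p) = √(-2 + p) (Z(p) = √(p + 2*(-1)) = √(p - 2) = √(-2 + p))
v(y) = 12*y (v(y) = (y*2)*6 = (2*y)*6 = 12*y)
(v(5)*Z(3))*37 = ((12*5)*√(-2 + 3))*37 = (60*√1)*37 = (60*1)*37 = 60*37 = 2220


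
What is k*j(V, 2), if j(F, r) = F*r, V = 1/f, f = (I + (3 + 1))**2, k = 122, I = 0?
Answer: 61/4 ≈ 15.250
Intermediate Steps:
f = 16 (f = (0 + (3 + 1))**2 = (0 + 4)**2 = 4**2 = 16)
V = 1/16 ≈ 0.062500
k*j(V, 2) = 122*((1/16)*2) = 122*(1/8) = 61/4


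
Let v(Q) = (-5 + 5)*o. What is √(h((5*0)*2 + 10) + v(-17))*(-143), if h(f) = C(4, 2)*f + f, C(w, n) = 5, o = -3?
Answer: -286*√15 ≈ -1107.7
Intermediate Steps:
v(Q) = 0 (v(Q) = (-5 + 5)*(-3) = 0*(-3) = 0)
h(f) = 6*f (h(f) = 5*f + f = 6*f)
√(h((5*0)*2 + 10) + v(-17))*(-143) = √(6*((5*0)*2 + 10) + 0)*(-143) = √(6*(0*2 + 10) + 0)*(-143) = √(6*(0 + 10) + 0)*(-143) = √(6*10 + 0)*(-143) = √(60 + 0)*(-143) = √60*(-143) = (2*√15)*(-143) = -286*√15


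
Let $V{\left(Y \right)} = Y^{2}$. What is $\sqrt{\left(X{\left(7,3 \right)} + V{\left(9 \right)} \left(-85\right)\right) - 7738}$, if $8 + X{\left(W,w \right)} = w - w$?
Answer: $i \sqrt{14631} \approx 120.96 i$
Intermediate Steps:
$X{\left(W,w \right)} = -8$ ($X{\left(W,w \right)} = -8 + \left(w - w\right) = -8 + 0 = -8$)
$\sqrt{\left(X{\left(7,3 \right)} + V{\left(9 \right)} \left(-85\right)\right) - 7738} = \sqrt{\left(-8 + 9^{2} \left(-85\right)\right) - 7738} = \sqrt{\left(-8 + 81 \left(-85\right)\right) - 7738} = \sqrt{\left(-8 - 6885\right) - 7738} = \sqrt{-6893 - 7738} = \sqrt{-14631} = i \sqrt{14631}$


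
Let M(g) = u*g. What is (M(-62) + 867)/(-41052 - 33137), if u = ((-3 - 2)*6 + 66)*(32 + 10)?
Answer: 92877/74189 ≈ 1.2519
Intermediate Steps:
u = 1512 (u = (-5*6 + 66)*42 = (-30 + 66)*42 = 36*42 = 1512)
M(g) = 1512*g
(M(-62) + 867)/(-41052 - 33137) = (1512*(-62) + 867)/(-41052 - 33137) = (-93744 + 867)/(-74189) = -92877*(-1/74189) = 92877/74189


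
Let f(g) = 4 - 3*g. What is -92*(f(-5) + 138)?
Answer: -14444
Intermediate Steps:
-92*(f(-5) + 138) = -92*((4 - 3*(-5)) + 138) = -92*((4 + 15) + 138) = -92*(19 + 138) = -92*157 = -14444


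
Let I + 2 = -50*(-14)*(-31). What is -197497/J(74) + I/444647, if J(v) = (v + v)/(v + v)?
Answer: -87816470261/444647 ≈ -1.9750e+5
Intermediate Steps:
I = -21702 (I = -2 - 50*(-14)*(-31) = -2 + 700*(-31) = -2 - 21700 = -21702)
J(v) = 1 (J(v) = (2*v)/((2*v)) = (2*v)*(1/(2*v)) = 1)
-197497/J(74) + I/444647 = -197497/1 - 21702/444647 = -197497*1 - 21702*1/444647 = -197497 - 21702/444647 = -87816470261/444647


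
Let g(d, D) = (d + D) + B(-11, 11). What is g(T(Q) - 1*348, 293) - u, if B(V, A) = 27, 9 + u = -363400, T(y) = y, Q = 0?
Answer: 363381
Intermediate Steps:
u = -363409 (u = -9 - 363400 = -363409)
g(d, D) = 27 + D + d (g(d, D) = (d + D) + 27 = (D + d) + 27 = 27 + D + d)
g(T(Q) - 1*348, 293) - u = (27 + 293 + (0 - 1*348)) - 1*(-363409) = (27 + 293 + (0 - 348)) + 363409 = (27 + 293 - 348) + 363409 = -28 + 363409 = 363381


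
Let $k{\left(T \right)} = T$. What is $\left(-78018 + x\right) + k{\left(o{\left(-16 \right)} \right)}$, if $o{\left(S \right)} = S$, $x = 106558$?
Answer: $28524$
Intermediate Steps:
$\left(-78018 + x\right) + k{\left(o{\left(-16 \right)} \right)} = \left(-78018 + 106558\right) - 16 = 28540 - 16 = 28524$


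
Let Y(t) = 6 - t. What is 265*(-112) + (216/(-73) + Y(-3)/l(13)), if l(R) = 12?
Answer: -8667205/292 ≈ -29682.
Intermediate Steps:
265*(-112) + (216/(-73) + Y(-3)/l(13)) = 265*(-112) + (216/(-73) + (6 - 1*(-3))/12) = -29680 + (216*(-1/73) + (6 + 3)*(1/12)) = -29680 + (-216/73 + 9*(1/12)) = -29680 + (-216/73 + 3/4) = -29680 - 645/292 = -8667205/292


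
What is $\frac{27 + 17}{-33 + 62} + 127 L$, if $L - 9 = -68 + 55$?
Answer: $- \frac{14688}{29} \approx -506.48$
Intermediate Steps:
$L = -4$ ($L = 9 + \left(-68 + 55\right) = 9 - 13 = -4$)
$\frac{27 + 17}{-33 + 62} + 127 L = \frac{27 + 17}{-33 + 62} + 127 \left(-4\right) = \frac{44}{29} - 508 = - \frac{14688}{29}$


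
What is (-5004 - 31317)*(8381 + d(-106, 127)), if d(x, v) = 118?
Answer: -308692179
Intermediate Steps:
(-5004 - 31317)*(8381 + d(-106, 127)) = (-5004 - 31317)*(8381 + 118) = -36321*8499 = -308692179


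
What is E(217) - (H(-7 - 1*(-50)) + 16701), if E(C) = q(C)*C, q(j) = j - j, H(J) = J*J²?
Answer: -96208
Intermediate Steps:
H(J) = J³
q(j) = 0
E(C) = 0 (E(C) = 0*C = 0)
E(217) - (H(-7 - 1*(-50)) + 16701) = 0 - ((-7 - 1*(-50))³ + 16701) = 0 - ((-7 + 50)³ + 16701) = 0 - (43³ + 16701) = 0 - (79507 + 16701) = 0 - 1*96208 = 0 - 96208 = -96208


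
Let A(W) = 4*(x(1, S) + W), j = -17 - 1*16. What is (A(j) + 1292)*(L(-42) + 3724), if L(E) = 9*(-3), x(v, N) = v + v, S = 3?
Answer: 4318096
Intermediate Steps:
j = -33 (j = -17 - 16 = -33)
x(v, N) = 2*v
L(E) = -27
A(W) = 8 + 4*W (A(W) = 4*(2*1 + W) = 4*(2 + W) = 8 + 4*W)
(A(j) + 1292)*(L(-42) + 3724) = ((8 + 4*(-33)) + 1292)*(-27 + 3724) = ((8 - 132) + 1292)*3697 = (-124 + 1292)*3697 = 1168*3697 = 4318096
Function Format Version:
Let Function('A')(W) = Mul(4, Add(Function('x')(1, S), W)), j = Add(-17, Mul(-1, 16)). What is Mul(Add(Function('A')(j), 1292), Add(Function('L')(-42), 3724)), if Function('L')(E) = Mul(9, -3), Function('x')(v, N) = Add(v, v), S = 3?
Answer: 4318096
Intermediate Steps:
j = -33 (j = Add(-17, -16) = -33)
Function('x')(v, N) = Mul(2, v)
Function('L')(E) = -27
Function('A')(W) = Add(8, Mul(4, W)) (Function('A')(W) = Mul(4, Add(Mul(2, 1), W)) = Mul(4, Add(2, W)) = Add(8, Mul(4, W)))
Mul(Add(Function('A')(j), 1292), Add(Function('L')(-42), 3724)) = Mul(Add(Add(8, Mul(4, -33)), 1292), Add(-27, 3724)) = Mul(Add(Add(8, -132), 1292), 3697) = Mul(Add(-124, 1292), 3697) = Mul(1168, 3697) = 4318096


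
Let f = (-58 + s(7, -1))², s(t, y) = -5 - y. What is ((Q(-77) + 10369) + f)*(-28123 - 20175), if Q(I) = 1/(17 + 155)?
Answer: -59035538913/86 ≈ -6.8646e+8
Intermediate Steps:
Q(I) = 1/172
f = 3844 (f = (-58 + (-5 - 1*(-1)))² = (-58 + (-5 + 1))² = (-58 - 4)² = (-62)² = 3844)
((Q(-77) + 10369) + f)*(-28123 - 20175) = ((1/172 + 10369) + 3844)*(-28123 - 20175) = (1783469/172 + 3844)*(-48298) = (2444637/172)*(-48298) = -59035538913/86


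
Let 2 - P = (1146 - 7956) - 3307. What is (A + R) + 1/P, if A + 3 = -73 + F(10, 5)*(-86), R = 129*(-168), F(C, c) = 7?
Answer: -226159649/10119 ≈ -22350.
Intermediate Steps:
P = 10119 (P = 2 - ((1146 - 7956) - 3307) = 2 - (-6810 - 3307) = 2 - 1*(-10117) = 2 + 10117 = 10119)
R = -21672
A = -678 (A = -3 + (-73 + 7*(-86)) = -3 + (-73 - 602) = -3 - 675 = -678)
(A + R) + 1/P = (-678 - 21672) + 1/10119 = -22350 + 1/10119 = -226159649/10119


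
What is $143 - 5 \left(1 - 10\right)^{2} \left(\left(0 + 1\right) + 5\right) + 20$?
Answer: $-347470$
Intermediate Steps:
$143 - 5 \left(1 - 10\right)^{2} \left(\left(0 + 1\right) + 5\right) + 20 = 143 - 5 \left(1 - 10\right)^{2} \left(1 + 5\right) + 20 = 143 - 5 \left(-9\right)^{2} \cdot 6 + 20 = 143 \left(-5\right) 81 \cdot 6 + 20 = 143 \left(\left(-405\right) 6\right) + 20 = 143 \left(-2430\right) + 20 = -347490 + 20 = -347470$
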